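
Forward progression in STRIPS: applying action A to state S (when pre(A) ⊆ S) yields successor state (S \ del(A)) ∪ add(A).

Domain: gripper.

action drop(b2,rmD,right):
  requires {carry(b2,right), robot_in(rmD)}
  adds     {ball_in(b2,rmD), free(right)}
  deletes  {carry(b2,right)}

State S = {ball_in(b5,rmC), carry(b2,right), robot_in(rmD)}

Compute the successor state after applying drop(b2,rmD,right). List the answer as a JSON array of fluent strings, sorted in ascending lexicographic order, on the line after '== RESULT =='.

Compute (S \ del) ∪ add:
  pre ⊆ S: {carry(b2,right), robot_in(rmD)} ⊆ S  — applicable
  S \ del = {ball_in(b5,rmC), robot_in(rmD)}
  ∪ add   = {ball_in(b2,rmD), ball_in(b5,rmC), free(right), robot_in(rmD)}

== RESULT ==
["ball_in(b2,rmD)", "ball_in(b5,rmC)", "free(right)", "robot_in(rmD)"]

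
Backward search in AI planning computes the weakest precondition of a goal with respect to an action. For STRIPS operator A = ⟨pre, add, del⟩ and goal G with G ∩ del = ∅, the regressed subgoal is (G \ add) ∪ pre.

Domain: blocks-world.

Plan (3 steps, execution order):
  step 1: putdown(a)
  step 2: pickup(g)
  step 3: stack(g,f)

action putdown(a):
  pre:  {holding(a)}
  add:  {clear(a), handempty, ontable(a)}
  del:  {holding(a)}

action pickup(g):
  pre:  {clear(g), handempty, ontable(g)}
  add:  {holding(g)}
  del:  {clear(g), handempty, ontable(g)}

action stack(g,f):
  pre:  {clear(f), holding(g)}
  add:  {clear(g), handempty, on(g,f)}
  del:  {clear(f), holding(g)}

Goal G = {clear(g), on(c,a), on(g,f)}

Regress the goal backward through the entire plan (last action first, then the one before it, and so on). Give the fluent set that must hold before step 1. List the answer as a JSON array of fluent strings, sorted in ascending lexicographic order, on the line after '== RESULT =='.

Regress step by step:
  through step 3 (stack(g,f)): drop {clear(g), on(g,f)}, keep {on(c,a)}, require {clear(f), holding(g)}
    → {clear(f), holding(g), on(c,a)}
  through step 2 (pickup(g)): drop {holding(g)}, keep {clear(f), on(c,a)}, require {clear(g), handempty, ontable(g)}
    → {clear(f), clear(g), handempty, on(c,a), ontable(g)}
  through step 1 (putdown(a)): drop {handempty}, keep {clear(f), clear(g), on(c,a), ontable(g)}, require {holding(a)}
    → {clear(f), clear(g), holding(a), on(c,a), ontable(g)}

== RESULT ==
["clear(f)", "clear(g)", "holding(a)", "on(c,a)", "ontable(g)"]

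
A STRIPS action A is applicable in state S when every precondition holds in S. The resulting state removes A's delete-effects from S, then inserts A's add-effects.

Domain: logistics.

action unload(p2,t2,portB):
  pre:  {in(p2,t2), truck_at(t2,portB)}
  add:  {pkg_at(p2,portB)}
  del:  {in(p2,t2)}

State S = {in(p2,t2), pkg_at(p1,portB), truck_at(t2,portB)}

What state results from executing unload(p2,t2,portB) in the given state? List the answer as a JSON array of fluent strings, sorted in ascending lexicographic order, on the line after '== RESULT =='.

Compute (S \ del) ∪ add:
  pre ⊆ S: {in(p2,t2), truck_at(t2,portB)} ⊆ S  — applicable
  S \ del = {pkg_at(p1,portB), truck_at(t2,portB)}
  ∪ add   = {pkg_at(p1,portB), pkg_at(p2,portB), truck_at(t2,portB)}

== RESULT ==
["pkg_at(p1,portB)", "pkg_at(p2,portB)", "truck_at(t2,portB)"]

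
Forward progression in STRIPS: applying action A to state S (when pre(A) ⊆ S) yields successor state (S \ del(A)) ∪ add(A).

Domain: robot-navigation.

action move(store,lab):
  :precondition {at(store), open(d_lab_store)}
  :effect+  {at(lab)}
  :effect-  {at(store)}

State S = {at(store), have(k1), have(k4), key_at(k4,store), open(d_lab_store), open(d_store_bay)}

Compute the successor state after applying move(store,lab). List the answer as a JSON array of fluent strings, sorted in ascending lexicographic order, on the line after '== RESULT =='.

Progress:
  pre ⊆ S: {at(store), open(d_lab_store)} ⊆ S  — applicable
  S \ del = {have(k1), have(k4), key_at(k4,store), open(d_lab_store), open(d_store_bay)}
  ∪ add   = {at(lab), have(k1), have(k4), key_at(k4,store), open(d_lab_store), open(d_store_bay)}

== RESULT ==
["at(lab)", "have(k1)", "have(k4)", "key_at(k4,store)", "open(d_lab_store)", "open(d_store_bay)"]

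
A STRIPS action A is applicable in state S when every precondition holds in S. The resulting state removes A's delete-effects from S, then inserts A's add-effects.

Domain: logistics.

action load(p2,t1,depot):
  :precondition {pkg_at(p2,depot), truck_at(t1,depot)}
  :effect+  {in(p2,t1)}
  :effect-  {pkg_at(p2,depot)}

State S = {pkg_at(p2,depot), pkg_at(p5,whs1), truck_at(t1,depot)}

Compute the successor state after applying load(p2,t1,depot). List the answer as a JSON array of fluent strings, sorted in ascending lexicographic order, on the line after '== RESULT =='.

Progress:
  pre ⊆ S: {pkg_at(p2,depot), truck_at(t1,depot)} ⊆ S  — applicable
  S \ del = {pkg_at(p5,whs1), truck_at(t1,depot)}
  ∪ add   = {in(p2,t1), pkg_at(p5,whs1), truck_at(t1,depot)}

== RESULT ==
["in(p2,t1)", "pkg_at(p5,whs1)", "truck_at(t1,depot)"]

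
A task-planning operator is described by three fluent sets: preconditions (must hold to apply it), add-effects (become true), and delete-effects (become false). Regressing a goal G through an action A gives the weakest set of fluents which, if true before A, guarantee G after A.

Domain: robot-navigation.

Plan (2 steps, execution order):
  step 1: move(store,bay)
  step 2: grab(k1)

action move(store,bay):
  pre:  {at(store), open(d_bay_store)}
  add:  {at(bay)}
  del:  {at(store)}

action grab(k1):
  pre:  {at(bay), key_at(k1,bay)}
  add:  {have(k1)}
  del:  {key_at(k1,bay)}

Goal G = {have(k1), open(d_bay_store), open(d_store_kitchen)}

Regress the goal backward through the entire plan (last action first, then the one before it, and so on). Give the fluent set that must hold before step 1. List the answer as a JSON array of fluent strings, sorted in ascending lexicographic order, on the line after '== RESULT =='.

Regress step by step:
  through step 2 (grab(k1)): drop {have(k1)}, keep {open(d_bay_store), open(d_store_kitchen)}, require {at(bay), key_at(k1,bay)}
    → {at(bay), key_at(k1,bay), open(d_bay_store), open(d_store_kitchen)}
  through step 1 (move(store,bay)): drop {at(bay)}, keep {key_at(k1,bay), open(d_bay_store), open(d_store_kitchen)}, require {at(store), open(d_bay_store)}
    → {at(store), key_at(k1,bay), open(d_bay_store), open(d_store_kitchen)}

== RESULT ==
["at(store)", "key_at(k1,bay)", "open(d_bay_store)", "open(d_store_kitchen)"]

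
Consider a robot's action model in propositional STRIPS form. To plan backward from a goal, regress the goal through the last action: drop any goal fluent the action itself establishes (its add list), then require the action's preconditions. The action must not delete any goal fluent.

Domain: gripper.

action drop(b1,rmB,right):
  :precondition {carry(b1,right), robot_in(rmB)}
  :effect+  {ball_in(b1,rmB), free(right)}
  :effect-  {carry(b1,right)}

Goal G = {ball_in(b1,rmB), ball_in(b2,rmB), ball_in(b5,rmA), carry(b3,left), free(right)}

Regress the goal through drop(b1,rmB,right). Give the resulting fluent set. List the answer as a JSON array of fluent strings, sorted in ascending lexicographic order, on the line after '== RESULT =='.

Regress:
  G ∩ del = {}  (empty — regression defined)
  G \ add = {ball_in(b1,rmB), ball_in(b2,rmB), ball_in(b5,rmA), carry(b3,left), free(right)} \ {ball_in(b1,rmB), free(right)} = {ball_in(b2,rmB), ball_in(b5,rmA), carry(b3,left)}
  ∪ pre   = {ball_in(b2,rmB), ball_in(b5,rmA), carry(b3,left)} ∪ {carry(b1,right), robot_in(rmB)}
          = {ball_in(b2,rmB), ball_in(b5,rmA), carry(b1,right), carry(b3,left), robot_in(rmB)}

== RESULT ==
["ball_in(b2,rmB)", "ball_in(b5,rmA)", "carry(b1,right)", "carry(b3,left)", "robot_in(rmB)"]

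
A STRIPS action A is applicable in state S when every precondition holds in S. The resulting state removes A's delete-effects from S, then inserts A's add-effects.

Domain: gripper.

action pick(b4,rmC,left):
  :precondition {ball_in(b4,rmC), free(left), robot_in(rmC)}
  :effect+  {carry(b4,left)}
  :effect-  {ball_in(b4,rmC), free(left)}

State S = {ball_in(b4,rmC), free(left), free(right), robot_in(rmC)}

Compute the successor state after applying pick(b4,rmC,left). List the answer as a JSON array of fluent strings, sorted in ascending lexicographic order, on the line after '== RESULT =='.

Progress:
  pre ⊆ S: {ball_in(b4,rmC), free(left), robot_in(rmC)} ⊆ S  — applicable
  S \ del = {free(right), robot_in(rmC)}
  ∪ add   = {carry(b4,left), free(right), robot_in(rmC)}

== RESULT ==
["carry(b4,left)", "free(right)", "robot_in(rmC)"]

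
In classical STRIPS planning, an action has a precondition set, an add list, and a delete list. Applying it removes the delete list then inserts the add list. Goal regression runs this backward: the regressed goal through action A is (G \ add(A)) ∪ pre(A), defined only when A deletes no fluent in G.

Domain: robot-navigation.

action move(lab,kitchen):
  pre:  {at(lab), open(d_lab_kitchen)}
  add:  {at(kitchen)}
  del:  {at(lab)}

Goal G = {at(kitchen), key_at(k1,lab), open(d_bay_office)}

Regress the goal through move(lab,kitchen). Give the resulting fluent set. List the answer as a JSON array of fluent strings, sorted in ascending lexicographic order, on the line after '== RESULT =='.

Compute (G \ add) ∪ pre:
  G ∩ del = {}  (empty — regression defined)
  G \ add = {at(kitchen), key_at(k1,lab), open(d_bay_office)} \ {at(kitchen)} = {key_at(k1,lab), open(d_bay_office)}
  ∪ pre   = {key_at(k1,lab), open(d_bay_office)} ∪ {at(lab), open(d_lab_kitchen)}
          = {at(lab), key_at(k1,lab), open(d_bay_office), open(d_lab_kitchen)}

== RESULT ==
["at(lab)", "key_at(k1,lab)", "open(d_bay_office)", "open(d_lab_kitchen)"]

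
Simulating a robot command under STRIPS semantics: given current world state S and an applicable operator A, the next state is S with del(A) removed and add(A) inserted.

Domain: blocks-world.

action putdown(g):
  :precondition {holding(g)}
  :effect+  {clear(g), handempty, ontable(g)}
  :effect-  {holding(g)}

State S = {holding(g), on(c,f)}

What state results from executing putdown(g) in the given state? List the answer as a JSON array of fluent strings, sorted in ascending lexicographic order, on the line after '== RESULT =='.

Progress:
  pre ⊆ S: {holding(g)} ⊆ S  — applicable
  S \ del = {on(c,f)}
  ∪ add   = {clear(g), handempty, on(c,f), ontable(g)}

== RESULT ==
["clear(g)", "handempty", "on(c,f)", "ontable(g)"]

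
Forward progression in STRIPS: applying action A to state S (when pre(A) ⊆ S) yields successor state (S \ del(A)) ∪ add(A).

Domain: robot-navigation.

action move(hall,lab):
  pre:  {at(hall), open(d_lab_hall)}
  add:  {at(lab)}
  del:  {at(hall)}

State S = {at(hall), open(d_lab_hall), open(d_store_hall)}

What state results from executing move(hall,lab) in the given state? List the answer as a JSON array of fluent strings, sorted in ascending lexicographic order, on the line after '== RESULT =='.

Compute (S \ del) ∪ add:
  pre ⊆ S: {at(hall), open(d_lab_hall)} ⊆ S  — applicable
  S \ del = {open(d_lab_hall), open(d_store_hall)}
  ∪ add   = {at(lab), open(d_lab_hall), open(d_store_hall)}

== RESULT ==
["at(lab)", "open(d_lab_hall)", "open(d_store_hall)"]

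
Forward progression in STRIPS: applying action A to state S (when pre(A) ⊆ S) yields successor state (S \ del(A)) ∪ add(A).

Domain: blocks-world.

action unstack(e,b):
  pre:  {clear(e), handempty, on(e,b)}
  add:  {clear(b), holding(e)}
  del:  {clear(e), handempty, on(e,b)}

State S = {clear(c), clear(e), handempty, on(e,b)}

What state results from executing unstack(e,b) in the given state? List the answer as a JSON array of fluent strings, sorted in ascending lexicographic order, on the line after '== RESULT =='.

Compute (S \ del) ∪ add:
  pre ⊆ S: {clear(e), handempty, on(e,b)} ⊆ S  — applicable
  S \ del = {clear(c)}
  ∪ add   = {clear(b), clear(c), holding(e)}

== RESULT ==
["clear(b)", "clear(c)", "holding(e)"]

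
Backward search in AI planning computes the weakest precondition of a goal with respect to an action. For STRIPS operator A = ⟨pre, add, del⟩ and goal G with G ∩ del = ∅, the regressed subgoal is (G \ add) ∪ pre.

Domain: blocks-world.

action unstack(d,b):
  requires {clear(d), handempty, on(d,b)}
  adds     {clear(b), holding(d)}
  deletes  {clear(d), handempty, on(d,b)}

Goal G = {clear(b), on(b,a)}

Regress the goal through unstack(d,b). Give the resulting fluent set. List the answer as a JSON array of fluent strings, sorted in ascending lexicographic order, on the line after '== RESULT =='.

Compute (G \ add) ∪ pre:
  G ∩ del = {}  (empty — regression defined)
  G \ add = {clear(b), on(b,a)} \ {clear(b), holding(d)} = {on(b,a)}
  ∪ pre   = {on(b,a)} ∪ {clear(d), handempty, on(d,b)}
          = {clear(d), handempty, on(b,a), on(d,b)}

== RESULT ==
["clear(d)", "handempty", "on(b,a)", "on(d,b)"]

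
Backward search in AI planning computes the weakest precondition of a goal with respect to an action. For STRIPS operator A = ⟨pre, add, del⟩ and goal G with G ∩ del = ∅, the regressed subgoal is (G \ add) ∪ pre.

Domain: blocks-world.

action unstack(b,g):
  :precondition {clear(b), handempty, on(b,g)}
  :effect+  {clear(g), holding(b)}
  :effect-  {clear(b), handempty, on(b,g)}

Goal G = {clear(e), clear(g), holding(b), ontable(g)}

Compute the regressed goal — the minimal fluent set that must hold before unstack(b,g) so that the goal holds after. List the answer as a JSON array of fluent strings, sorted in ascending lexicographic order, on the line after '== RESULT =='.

Compute (G \ add) ∪ pre:
  G ∩ del = {}  (empty — regression defined)
  G \ add = {clear(e), clear(g), holding(b), ontable(g)} \ {clear(g), holding(b)} = {clear(e), ontable(g)}
  ∪ pre   = {clear(e), ontable(g)} ∪ {clear(b), handempty, on(b,g)}
          = {clear(b), clear(e), handempty, on(b,g), ontable(g)}

== RESULT ==
["clear(b)", "clear(e)", "handempty", "on(b,g)", "ontable(g)"]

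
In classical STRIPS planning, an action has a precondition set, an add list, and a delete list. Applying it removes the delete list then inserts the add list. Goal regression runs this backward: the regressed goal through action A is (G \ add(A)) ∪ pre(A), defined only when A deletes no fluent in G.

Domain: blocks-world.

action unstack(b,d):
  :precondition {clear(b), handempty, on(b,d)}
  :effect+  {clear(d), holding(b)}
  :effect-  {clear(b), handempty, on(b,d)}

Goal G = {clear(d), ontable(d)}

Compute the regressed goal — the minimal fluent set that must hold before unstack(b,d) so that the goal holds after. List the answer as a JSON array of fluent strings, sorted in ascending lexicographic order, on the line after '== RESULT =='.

Compute (G \ add) ∪ pre:
  G ∩ del = {}  (empty — regression defined)
  G \ add = {clear(d), ontable(d)} \ {clear(d), holding(b)} = {ontable(d)}
  ∪ pre   = {ontable(d)} ∪ {clear(b), handempty, on(b,d)}
          = {clear(b), handempty, on(b,d), ontable(d)}

== RESULT ==
["clear(b)", "handempty", "on(b,d)", "ontable(d)"]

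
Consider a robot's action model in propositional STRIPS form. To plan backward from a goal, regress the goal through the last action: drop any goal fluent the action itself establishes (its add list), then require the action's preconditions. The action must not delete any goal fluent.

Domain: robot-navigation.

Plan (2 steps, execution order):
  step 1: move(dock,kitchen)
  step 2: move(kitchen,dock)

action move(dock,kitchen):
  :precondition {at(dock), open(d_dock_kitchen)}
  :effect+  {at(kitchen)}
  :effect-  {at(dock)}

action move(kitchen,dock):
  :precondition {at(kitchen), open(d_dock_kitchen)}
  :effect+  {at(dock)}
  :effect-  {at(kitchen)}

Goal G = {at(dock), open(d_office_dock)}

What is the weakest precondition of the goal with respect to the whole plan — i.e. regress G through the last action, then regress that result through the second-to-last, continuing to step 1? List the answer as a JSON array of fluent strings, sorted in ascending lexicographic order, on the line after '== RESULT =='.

Work backward from the goal:
  through step 2 (move(kitchen,dock)): drop {at(dock)}, keep {open(d_office_dock)}, require {at(kitchen), open(d_dock_kitchen)}
    → {at(kitchen), open(d_dock_kitchen), open(d_office_dock)}
  through step 1 (move(dock,kitchen)): drop {at(kitchen)}, keep {open(d_dock_kitchen), open(d_office_dock)}, require {at(dock), open(d_dock_kitchen)}
    → {at(dock), open(d_dock_kitchen), open(d_office_dock)}

== RESULT ==
["at(dock)", "open(d_dock_kitchen)", "open(d_office_dock)"]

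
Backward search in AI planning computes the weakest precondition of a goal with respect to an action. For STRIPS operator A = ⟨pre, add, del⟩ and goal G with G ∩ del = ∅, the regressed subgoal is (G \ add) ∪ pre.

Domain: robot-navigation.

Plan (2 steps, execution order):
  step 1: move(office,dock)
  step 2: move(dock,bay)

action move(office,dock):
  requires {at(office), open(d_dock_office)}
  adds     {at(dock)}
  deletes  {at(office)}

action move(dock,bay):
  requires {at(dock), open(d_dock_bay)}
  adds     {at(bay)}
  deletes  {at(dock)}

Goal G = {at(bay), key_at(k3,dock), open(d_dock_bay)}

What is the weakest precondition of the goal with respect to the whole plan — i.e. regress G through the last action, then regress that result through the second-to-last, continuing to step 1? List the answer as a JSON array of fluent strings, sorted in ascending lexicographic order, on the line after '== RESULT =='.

Regress step by step:
  through step 2 (move(dock,bay)): drop {at(bay)}, keep {key_at(k3,dock), open(d_dock_bay)}, require {at(dock), open(d_dock_bay)}
    → {at(dock), key_at(k3,dock), open(d_dock_bay)}
  through step 1 (move(office,dock)): drop {at(dock)}, keep {key_at(k3,dock), open(d_dock_bay)}, require {at(office), open(d_dock_office)}
    → {at(office), key_at(k3,dock), open(d_dock_bay), open(d_dock_office)}

== RESULT ==
["at(office)", "key_at(k3,dock)", "open(d_dock_bay)", "open(d_dock_office)"]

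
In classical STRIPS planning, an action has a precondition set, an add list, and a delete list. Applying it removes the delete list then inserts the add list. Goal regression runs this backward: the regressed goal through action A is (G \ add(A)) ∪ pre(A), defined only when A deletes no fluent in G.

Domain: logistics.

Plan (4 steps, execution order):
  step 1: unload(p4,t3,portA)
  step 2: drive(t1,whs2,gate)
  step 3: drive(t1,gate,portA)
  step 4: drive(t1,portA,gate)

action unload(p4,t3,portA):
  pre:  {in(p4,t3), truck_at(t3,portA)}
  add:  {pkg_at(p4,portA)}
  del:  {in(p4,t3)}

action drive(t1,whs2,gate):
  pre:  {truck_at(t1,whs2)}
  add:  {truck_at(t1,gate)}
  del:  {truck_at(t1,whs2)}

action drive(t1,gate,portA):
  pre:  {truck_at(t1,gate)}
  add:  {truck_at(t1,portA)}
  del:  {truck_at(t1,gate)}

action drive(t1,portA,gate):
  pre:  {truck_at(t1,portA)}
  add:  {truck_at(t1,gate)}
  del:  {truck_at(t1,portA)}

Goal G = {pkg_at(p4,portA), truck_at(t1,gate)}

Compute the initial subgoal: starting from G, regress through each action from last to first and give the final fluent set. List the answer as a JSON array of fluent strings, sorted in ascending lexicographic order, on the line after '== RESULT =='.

Regress step by step:
  through step 4 (drive(t1,portA,gate)): drop {truck_at(t1,gate)}, keep {pkg_at(p4,portA)}, require {truck_at(t1,portA)}
    → {pkg_at(p4,portA), truck_at(t1,portA)}
  through step 3 (drive(t1,gate,portA)): drop {truck_at(t1,portA)}, keep {pkg_at(p4,portA)}, require {truck_at(t1,gate)}
    → {pkg_at(p4,portA), truck_at(t1,gate)}
  through step 2 (drive(t1,whs2,gate)): drop {truck_at(t1,gate)}, keep {pkg_at(p4,portA)}, require {truck_at(t1,whs2)}
    → {pkg_at(p4,portA), truck_at(t1,whs2)}
  through step 1 (unload(p4,t3,portA)): drop {pkg_at(p4,portA)}, keep {truck_at(t1,whs2)}, require {in(p4,t3), truck_at(t3,portA)}
    → {in(p4,t3), truck_at(t1,whs2), truck_at(t3,portA)}

== RESULT ==
["in(p4,t3)", "truck_at(t1,whs2)", "truck_at(t3,portA)"]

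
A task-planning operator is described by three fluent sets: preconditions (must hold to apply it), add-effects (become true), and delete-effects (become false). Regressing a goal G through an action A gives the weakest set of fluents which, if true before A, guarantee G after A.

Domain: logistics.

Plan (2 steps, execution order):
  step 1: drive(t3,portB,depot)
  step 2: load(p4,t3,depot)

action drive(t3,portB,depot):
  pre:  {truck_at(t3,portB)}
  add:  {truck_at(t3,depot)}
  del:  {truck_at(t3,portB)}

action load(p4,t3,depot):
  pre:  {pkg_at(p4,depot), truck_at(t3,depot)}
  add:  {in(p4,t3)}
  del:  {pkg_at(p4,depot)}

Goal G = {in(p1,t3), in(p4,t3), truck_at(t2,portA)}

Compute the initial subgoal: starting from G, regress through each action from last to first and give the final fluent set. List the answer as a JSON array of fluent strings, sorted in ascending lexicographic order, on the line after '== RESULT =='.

Regress step by step:
  through step 2 (load(p4,t3,depot)): drop {in(p4,t3)}, keep {in(p1,t3), truck_at(t2,portA)}, require {pkg_at(p4,depot), truck_at(t3,depot)}
    → {in(p1,t3), pkg_at(p4,depot), truck_at(t2,portA), truck_at(t3,depot)}
  through step 1 (drive(t3,portB,depot)): drop {truck_at(t3,depot)}, keep {in(p1,t3), pkg_at(p4,depot), truck_at(t2,portA)}, require {truck_at(t3,portB)}
    → {in(p1,t3), pkg_at(p4,depot), truck_at(t2,portA), truck_at(t3,portB)}

== RESULT ==
["in(p1,t3)", "pkg_at(p4,depot)", "truck_at(t2,portA)", "truck_at(t3,portB)"]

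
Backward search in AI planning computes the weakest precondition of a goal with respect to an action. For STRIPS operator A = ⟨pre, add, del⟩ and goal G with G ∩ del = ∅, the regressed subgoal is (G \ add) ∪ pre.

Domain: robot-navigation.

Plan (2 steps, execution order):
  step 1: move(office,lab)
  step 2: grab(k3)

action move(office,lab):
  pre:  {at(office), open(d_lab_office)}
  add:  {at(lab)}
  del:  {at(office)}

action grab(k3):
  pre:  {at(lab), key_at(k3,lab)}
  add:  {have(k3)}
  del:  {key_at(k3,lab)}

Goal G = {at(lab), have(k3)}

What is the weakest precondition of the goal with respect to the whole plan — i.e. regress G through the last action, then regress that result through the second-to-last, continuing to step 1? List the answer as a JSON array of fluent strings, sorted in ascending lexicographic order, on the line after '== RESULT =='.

Work backward from the goal:
  through step 2 (grab(k3)): drop {have(k3)}, keep {at(lab)}, require {at(lab), key_at(k3,lab)}
    → {at(lab), key_at(k3,lab)}
  through step 1 (move(office,lab)): drop {at(lab)}, keep {key_at(k3,lab)}, require {at(office), open(d_lab_office)}
    → {at(office), key_at(k3,lab), open(d_lab_office)}

== RESULT ==
["at(office)", "key_at(k3,lab)", "open(d_lab_office)"]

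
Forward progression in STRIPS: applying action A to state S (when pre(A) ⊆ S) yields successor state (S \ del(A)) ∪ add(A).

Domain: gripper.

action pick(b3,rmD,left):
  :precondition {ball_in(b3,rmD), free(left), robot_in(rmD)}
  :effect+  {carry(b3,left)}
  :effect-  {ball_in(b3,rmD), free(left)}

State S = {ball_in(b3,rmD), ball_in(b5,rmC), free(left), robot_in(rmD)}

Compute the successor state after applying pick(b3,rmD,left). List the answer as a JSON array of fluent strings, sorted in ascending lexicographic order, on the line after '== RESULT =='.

Compute (S \ del) ∪ add:
  pre ⊆ S: {ball_in(b3,rmD), free(left), robot_in(rmD)} ⊆ S  — applicable
  S \ del = {ball_in(b5,rmC), robot_in(rmD)}
  ∪ add   = {ball_in(b5,rmC), carry(b3,left), robot_in(rmD)}

== RESULT ==
["ball_in(b5,rmC)", "carry(b3,left)", "robot_in(rmD)"]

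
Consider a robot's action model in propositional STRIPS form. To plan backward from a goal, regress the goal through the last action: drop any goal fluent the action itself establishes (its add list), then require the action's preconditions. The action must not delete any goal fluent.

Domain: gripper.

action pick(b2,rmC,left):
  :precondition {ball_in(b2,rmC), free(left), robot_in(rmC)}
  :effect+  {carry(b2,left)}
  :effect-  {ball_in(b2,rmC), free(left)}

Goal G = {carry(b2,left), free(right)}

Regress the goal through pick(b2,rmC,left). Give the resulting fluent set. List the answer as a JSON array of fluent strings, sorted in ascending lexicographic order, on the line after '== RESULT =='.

Compute (G \ add) ∪ pre:
  G ∩ del = {}  (empty — regression defined)
  G \ add = {carry(b2,left), free(right)} \ {carry(b2,left)} = {free(right)}
  ∪ pre   = {free(right)} ∪ {ball_in(b2,rmC), free(left), robot_in(rmC)}
          = {ball_in(b2,rmC), free(left), free(right), robot_in(rmC)}

== RESULT ==
["ball_in(b2,rmC)", "free(left)", "free(right)", "robot_in(rmC)"]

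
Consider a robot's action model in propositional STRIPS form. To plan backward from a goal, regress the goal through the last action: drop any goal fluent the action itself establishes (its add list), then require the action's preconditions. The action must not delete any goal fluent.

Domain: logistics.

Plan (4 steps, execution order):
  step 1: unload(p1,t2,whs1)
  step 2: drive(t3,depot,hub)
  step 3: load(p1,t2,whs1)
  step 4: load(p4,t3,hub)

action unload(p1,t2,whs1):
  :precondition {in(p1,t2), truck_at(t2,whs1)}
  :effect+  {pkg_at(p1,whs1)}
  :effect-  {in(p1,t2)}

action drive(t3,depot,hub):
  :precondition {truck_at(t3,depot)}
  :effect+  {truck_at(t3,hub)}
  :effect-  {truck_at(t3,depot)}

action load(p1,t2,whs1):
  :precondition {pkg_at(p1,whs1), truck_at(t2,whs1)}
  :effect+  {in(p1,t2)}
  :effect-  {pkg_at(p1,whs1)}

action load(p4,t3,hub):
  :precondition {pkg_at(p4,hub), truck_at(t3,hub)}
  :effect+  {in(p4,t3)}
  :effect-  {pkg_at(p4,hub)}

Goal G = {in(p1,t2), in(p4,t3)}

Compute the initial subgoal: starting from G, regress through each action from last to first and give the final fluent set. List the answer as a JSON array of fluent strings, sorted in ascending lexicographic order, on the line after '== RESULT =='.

Regress step by step:
  through step 4 (load(p4,t3,hub)): drop {in(p4,t3)}, keep {in(p1,t2)}, require {pkg_at(p4,hub), truck_at(t3,hub)}
    → {in(p1,t2), pkg_at(p4,hub), truck_at(t3,hub)}
  through step 3 (load(p1,t2,whs1)): drop {in(p1,t2)}, keep {pkg_at(p4,hub), truck_at(t3,hub)}, require {pkg_at(p1,whs1), truck_at(t2,whs1)}
    → {pkg_at(p1,whs1), pkg_at(p4,hub), truck_at(t2,whs1), truck_at(t3,hub)}
  through step 2 (drive(t3,depot,hub)): drop {truck_at(t3,hub)}, keep {pkg_at(p1,whs1), pkg_at(p4,hub), truck_at(t2,whs1)}, require {truck_at(t3,depot)}
    → {pkg_at(p1,whs1), pkg_at(p4,hub), truck_at(t2,whs1), truck_at(t3,depot)}
  through step 1 (unload(p1,t2,whs1)): drop {pkg_at(p1,whs1)}, keep {pkg_at(p4,hub), truck_at(t2,whs1), truck_at(t3,depot)}, require {in(p1,t2), truck_at(t2,whs1)}
    → {in(p1,t2), pkg_at(p4,hub), truck_at(t2,whs1), truck_at(t3,depot)}

== RESULT ==
["in(p1,t2)", "pkg_at(p4,hub)", "truck_at(t2,whs1)", "truck_at(t3,depot)"]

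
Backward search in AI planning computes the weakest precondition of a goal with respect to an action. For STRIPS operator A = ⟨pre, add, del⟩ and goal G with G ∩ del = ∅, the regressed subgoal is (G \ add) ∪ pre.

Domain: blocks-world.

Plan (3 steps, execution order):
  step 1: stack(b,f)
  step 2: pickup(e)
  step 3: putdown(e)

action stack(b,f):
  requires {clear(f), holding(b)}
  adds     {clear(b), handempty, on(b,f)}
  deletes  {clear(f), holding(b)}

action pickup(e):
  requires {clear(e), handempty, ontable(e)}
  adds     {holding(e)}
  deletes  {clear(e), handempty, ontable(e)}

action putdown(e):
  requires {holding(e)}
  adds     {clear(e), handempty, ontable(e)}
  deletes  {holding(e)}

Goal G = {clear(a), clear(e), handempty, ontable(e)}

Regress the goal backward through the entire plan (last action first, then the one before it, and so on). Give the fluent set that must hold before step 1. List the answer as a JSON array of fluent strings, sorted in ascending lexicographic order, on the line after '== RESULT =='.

Work backward from the goal:
  through step 3 (putdown(e)): drop {clear(e), handempty, ontable(e)}, keep {clear(a)}, require {holding(e)}
    → {clear(a), holding(e)}
  through step 2 (pickup(e)): drop {holding(e)}, keep {clear(a)}, require {clear(e), handempty, ontable(e)}
    → {clear(a), clear(e), handempty, ontable(e)}
  through step 1 (stack(b,f)): drop {handempty}, keep {clear(a), clear(e), ontable(e)}, require {clear(f), holding(b)}
    → {clear(a), clear(e), clear(f), holding(b), ontable(e)}

== RESULT ==
["clear(a)", "clear(e)", "clear(f)", "holding(b)", "ontable(e)"]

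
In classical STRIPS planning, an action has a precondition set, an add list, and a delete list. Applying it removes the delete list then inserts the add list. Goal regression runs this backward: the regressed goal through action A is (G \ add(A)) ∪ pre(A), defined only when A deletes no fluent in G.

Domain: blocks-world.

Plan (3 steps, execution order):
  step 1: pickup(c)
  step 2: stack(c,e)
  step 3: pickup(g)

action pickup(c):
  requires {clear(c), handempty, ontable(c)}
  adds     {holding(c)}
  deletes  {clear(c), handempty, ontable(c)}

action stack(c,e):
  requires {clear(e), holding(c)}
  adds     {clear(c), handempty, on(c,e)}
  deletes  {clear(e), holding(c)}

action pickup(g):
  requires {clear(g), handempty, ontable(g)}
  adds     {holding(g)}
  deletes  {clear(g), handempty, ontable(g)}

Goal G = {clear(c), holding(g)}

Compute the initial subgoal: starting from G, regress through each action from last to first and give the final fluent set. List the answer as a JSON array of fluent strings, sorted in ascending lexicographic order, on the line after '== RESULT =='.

Regress step by step:
  through step 3 (pickup(g)): drop {holding(g)}, keep {clear(c)}, require {clear(g), handempty, ontable(g)}
    → {clear(c), clear(g), handempty, ontable(g)}
  through step 2 (stack(c,e)): drop {clear(c), handempty}, keep {clear(g), ontable(g)}, require {clear(e), holding(c)}
    → {clear(e), clear(g), holding(c), ontable(g)}
  through step 1 (pickup(c)): drop {holding(c)}, keep {clear(e), clear(g), ontable(g)}, require {clear(c), handempty, ontable(c)}
    → {clear(c), clear(e), clear(g), handempty, ontable(c), ontable(g)}

== RESULT ==
["clear(c)", "clear(e)", "clear(g)", "handempty", "ontable(c)", "ontable(g)"]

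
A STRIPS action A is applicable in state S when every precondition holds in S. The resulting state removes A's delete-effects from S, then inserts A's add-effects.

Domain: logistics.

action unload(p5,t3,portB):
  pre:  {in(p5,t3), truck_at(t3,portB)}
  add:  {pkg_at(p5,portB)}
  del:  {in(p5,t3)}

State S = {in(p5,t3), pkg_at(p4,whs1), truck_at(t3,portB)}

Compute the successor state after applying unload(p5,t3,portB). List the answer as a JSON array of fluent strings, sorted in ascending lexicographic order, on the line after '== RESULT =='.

Progress:
  pre ⊆ S: {in(p5,t3), truck_at(t3,portB)} ⊆ S  — applicable
  S \ del = {pkg_at(p4,whs1), truck_at(t3,portB)}
  ∪ add   = {pkg_at(p4,whs1), pkg_at(p5,portB), truck_at(t3,portB)}

== RESULT ==
["pkg_at(p4,whs1)", "pkg_at(p5,portB)", "truck_at(t3,portB)"]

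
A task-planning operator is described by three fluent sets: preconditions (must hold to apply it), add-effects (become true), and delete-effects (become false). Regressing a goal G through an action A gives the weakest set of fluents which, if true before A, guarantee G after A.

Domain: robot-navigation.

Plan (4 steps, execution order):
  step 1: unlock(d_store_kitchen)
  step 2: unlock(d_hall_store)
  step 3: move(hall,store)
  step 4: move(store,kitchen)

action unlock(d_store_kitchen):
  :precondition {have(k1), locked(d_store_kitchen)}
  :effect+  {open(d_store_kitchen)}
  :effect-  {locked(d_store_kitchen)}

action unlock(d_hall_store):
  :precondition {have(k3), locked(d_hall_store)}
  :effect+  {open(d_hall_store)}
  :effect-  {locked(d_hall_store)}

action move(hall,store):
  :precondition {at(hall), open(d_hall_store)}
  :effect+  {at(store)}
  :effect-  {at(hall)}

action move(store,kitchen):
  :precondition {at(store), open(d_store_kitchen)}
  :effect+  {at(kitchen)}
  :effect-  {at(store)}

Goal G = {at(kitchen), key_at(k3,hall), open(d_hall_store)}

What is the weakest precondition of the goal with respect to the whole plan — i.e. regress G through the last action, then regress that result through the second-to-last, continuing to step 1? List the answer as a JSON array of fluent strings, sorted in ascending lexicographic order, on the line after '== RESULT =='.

Work backward from the goal:
  through step 4 (move(store,kitchen)): drop {at(kitchen)}, keep {key_at(k3,hall), open(d_hall_store)}, require {at(store), open(d_store_kitchen)}
    → {at(store), key_at(k3,hall), open(d_hall_store), open(d_store_kitchen)}
  through step 3 (move(hall,store)): drop {at(store)}, keep {key_at(k3,hall), open(d_hall_store), open(d_store_kitchen)}, require {at(hall), open(d_hall_store)}
    → {at(hall), key_at(k3,hall), open(d_hall_store), open(d_store_kitchen)}
  through step 2 (unlock(d_hall_store)): drop {open(d_hall_store)}, keep {at(hall), key_at(k3,hall), open(d_store_kitchen)}, require {have(k3), locked(d_hall_store)}
    → {at(hall), have(k3), key_at(k3,hall), locked(d_hall_store), open(d_store_kitchen)}
  through step 1 (unlock(d_store_kitchen)): drop {open(d_store_kitchen)}, keep {at(hall), have(k3), key_at(k3,hall), locked(d_hall_store)}, require {have(k1), locked(d_store_kitchen)}
    → {at(hall), have(k1), have(k3), key_at(k3,hall), locked(d_hall_store), locked(d_store_kitchen)}

== RESULT ==
["at(hall)", "have(k1)", "have(k3)", "key_at(k3,hall)", "locked(d_hall_store)", "locked(d_store_kitchen)"]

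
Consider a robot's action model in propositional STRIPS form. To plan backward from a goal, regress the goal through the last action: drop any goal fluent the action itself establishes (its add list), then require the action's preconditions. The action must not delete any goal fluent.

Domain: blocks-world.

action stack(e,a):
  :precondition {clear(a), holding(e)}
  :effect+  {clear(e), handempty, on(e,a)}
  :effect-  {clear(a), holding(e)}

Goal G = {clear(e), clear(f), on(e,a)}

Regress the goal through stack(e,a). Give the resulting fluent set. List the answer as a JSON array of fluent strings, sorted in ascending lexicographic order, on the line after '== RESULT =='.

Compute (G \ add) ∪ pre:
  G ∩ del = {}  (empty — regression defined)
  G \ add = {clear(e), clear(f), on(e,a)} \ {clear(e), handempty, on(e,a)} = {clear(f)}
  ∪ pre   = {clear(f)} ∪ {clear(a), holding(e)}
          = {clear(a), clear(f), holding(e)}

== RESULT ==
["clear(a)", "clear(f)", "holding(e)"]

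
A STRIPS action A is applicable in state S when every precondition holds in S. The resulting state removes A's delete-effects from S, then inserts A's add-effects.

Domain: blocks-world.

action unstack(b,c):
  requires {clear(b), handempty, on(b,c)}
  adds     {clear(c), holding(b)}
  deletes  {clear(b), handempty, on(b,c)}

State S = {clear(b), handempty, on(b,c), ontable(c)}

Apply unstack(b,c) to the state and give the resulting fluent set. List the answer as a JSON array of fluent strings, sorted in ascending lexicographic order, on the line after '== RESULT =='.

Compute (S \ del) ∪ add:
  pre ⊆ S: {clear(b), handempty, on(b,c)} ⊆ S  — applicable
  S \ del = {ontable(c)}
  ∪ add   = {clear(c), holding(b), ontable(c)}

== RESULT ==
["clear(c)", "holding(b)", "ontable(c)"]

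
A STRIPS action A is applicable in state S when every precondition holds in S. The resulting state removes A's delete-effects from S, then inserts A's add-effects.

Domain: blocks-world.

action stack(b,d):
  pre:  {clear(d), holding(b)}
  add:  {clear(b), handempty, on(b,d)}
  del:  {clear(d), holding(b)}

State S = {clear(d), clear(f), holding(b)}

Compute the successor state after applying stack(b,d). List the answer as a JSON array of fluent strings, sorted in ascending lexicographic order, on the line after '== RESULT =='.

Progress:
  pre ⊆ S: {clear(d), holding(b)} ⊆ S  — applicable
  S \ del = {clear(f)}
  ∪ add   = {clear(b), clear(f), handempty, on(b,d)}

== RESULT ==
["clear(b)", "clear(f)", "handempty", "on(b,d)"]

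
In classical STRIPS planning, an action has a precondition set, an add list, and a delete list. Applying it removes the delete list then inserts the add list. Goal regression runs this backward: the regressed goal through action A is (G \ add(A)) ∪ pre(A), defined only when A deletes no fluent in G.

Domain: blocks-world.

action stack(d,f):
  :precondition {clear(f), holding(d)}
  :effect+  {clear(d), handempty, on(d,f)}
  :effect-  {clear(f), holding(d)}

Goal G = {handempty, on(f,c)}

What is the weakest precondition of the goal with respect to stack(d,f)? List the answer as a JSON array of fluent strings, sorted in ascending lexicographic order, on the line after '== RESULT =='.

Regress:
  G ∩ del = {}  (empty — regression defined)
  G \ add = {handempty, on(f,c)} \ {clear(d), handempty, on(d,f)} = {on(f,c)}
  ∪ pre   = {on(f,c)} ∪ {clear(f), holding(d)}
          = {clear(f), holding(d), on(f,c)}

== RESULT ==
["clear(f)", "holding(d)", "on(f,c)"]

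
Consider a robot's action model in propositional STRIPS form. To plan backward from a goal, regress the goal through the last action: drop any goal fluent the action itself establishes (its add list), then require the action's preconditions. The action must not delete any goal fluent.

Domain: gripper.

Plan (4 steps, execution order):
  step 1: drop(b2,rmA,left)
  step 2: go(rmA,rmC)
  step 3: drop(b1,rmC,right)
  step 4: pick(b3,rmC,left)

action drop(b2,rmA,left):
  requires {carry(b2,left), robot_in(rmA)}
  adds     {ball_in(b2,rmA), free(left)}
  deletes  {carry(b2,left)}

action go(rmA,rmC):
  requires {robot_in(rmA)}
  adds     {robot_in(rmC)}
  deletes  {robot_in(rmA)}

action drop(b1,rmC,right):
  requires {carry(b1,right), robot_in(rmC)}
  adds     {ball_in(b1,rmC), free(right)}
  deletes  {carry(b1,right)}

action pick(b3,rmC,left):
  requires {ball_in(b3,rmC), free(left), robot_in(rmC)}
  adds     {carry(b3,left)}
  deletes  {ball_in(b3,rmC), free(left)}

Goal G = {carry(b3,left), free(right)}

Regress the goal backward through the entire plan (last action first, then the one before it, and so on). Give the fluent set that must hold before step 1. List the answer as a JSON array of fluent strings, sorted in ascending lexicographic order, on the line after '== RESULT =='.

Regress step by step:
  through step 4 (pick(b3,rmC,left)): drop {carry(b3,left)}, keep {free(right)}, require {ball_in(b3,rmC), free(left), robot_in(rmC)}
    → {ball_in(b3,rmC), free(left), free(right), robot_in(rmC)}
  through step 3 (drop(b1,rmC,right)): drop {free(right)}, keep {ball_in(b3,rmC), free(left), robot_in(rmC)}, require {carry(b1,right), robot_in(rmC)}
    → {ball_in(b3,rmC), carry(b1,right), free(left), robot_in(rmC)}
  through step 2 (go(rmA,rmC)): drop {robot_in(rmC)}, keep {ball_in(b3,rmC), carry(b1,right), free(left)}, require {robot_in(rmA)}
    → {ball_in(b3,rmC), carry(b1,right), free(left), robot_in(rmA)}
  through step 1 (drop(b2,rmA,left)): drop {free(left)}, keep {ball_in(b3,rmC), carry(b1,right), robot_in(rmA)}, require {carry(b2,left), robot_in(rmA)}
    → {ball_in(b3,rmC), carry(b1,right), carry(b2,left), robot_in(rmA)}

== RESULT ==
["ball_in(b3,rmC)", "carry(b1,right)", "carry(b2,left)", "robot_in(rmA)"]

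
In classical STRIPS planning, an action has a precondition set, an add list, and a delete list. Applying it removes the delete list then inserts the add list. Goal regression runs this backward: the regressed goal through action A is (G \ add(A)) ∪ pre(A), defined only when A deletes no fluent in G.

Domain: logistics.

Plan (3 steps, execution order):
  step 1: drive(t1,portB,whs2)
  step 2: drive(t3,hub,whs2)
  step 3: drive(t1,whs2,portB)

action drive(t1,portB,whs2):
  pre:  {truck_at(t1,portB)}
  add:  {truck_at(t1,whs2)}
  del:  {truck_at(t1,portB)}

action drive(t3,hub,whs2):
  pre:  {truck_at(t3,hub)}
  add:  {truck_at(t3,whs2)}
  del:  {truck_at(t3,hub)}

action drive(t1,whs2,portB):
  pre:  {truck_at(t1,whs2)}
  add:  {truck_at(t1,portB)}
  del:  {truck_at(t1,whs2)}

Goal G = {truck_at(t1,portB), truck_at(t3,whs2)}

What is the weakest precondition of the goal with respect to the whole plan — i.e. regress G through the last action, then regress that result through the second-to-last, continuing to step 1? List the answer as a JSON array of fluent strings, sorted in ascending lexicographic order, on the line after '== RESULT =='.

Work backward from the goal:
  through step 3 (drive(t1,whs2,portB)): drop {truck_at(t1,portB)}, keep {truck_at(t3,whs2)}, require {truck_at(t1,whs2)}
    → {truck_at(t1,whs2), truck_at(t3,whs2)}
  through step 2 (drive(t3,hub,whs2)): drop {truck_at(t3,whs2)}, keep {truck_at(t1,whs2)}, require {truck_at(t3,hub)}
    → {truck_at(t1,whs2), truck_at(t3,hub)}
  through step 1 (drive(t1,portB,whs2)): drop {truck_at(t1,whs2)}, keep {truck_at(t3,hub)}, require {truck_at(t1,portB)}
    → {truck_at(t1,portB), truck_at(t3,hub)}

== RESULT ==
["truck_at(t1,portB)", "truck_at(t3,hub)"]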